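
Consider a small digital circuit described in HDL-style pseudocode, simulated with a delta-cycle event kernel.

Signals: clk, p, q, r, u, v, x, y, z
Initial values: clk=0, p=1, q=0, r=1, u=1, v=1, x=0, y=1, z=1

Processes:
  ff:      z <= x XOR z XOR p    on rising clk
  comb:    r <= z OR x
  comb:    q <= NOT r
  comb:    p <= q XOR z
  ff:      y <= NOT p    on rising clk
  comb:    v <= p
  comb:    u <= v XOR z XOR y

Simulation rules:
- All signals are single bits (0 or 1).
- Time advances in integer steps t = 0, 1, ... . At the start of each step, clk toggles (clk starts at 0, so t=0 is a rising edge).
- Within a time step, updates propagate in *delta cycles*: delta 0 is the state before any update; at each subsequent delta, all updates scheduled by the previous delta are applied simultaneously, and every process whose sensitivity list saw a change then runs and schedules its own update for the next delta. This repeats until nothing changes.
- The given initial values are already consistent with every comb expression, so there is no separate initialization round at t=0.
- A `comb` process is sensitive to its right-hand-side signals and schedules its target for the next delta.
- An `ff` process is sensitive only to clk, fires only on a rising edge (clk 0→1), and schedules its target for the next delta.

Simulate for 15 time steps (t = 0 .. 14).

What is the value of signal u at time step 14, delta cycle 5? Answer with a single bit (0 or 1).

1

[bits: p,x,u,clk,y,r,z,q,v]
t=0: Δ0=101011101 Δ1=101111101 Δ2=101101001 Δ3=001100001 Δ4=001100010 Δ5=100100010 Δ6=100100011 Δ7=101100011 | 7Δ
t=1: Δ0=101100011 Δ1=101000011 | 1Δ
t=2: Δ0=101000011 Δ1=101100011 Δ2=101100111 Δ3=000101111 Δ4=000101100 Δ5=101101100 Δ6=101101101 Δ7=100101101 | 7Δ
t=3: Δ0=100101101 Δ1=100001101 | 1Δ
t=4: Δ0=100001101 Δ1=100101101 Δ2=100101001 Δ3=001100001 Δ4=001100010 Δ5=100100010 Δ6=100100011 Δ7=101100011 | 7Δ
t=5: Δ0=101100011 Δ1=101000011 | 1Δ
t=6: Δ0=101000011 Δ1=101100011 Δ2=101100111 Δ3=000101111 Δ4=000101100 Δ5=101101100 Δ6=101101101 Δ7=100101101 | 7Δ
t=7: Δ0=100101101 Δ1=100001101 | 1Δ
t=8: Δ0=100001101 Δ1=100101101 Δ2=100101001 Δ3=001100001 Δ4=001100010 Δ5=100100010 Δ6=100100011 Δ7=101100011 | 7Δ
t=9: Δ0=101100011 Δ1=101000011 | 1Δ
t=10: Δ0=101000011 Δ1=101100011 Δ2=101100111 Δ3=000101111 Δ4=000101100 Δ5=101101100 Δ6=101101101 Δ7=100101101 | 7Δ
t=11: Δ0=100101101 Δ1=100001101 | 1Δ
t=12: Δ0=100001101 Δ1=100101101 Δ2=100101001 Δ3=001100001 Δ4=001100010 Δ5=100100010 Δ6=100100011 Δ7=101100011 | 7Δ
t=13: Δ0=101100011 Δ1=101000011 | 1Δ
t=14: Δ0=101000011 Δ1=101100011 Δ2=101100111 Δ3=000101111 Δ4=000101100 Δ5=101101100 Δ6=101101101 Δ7=100101101 | 7Δ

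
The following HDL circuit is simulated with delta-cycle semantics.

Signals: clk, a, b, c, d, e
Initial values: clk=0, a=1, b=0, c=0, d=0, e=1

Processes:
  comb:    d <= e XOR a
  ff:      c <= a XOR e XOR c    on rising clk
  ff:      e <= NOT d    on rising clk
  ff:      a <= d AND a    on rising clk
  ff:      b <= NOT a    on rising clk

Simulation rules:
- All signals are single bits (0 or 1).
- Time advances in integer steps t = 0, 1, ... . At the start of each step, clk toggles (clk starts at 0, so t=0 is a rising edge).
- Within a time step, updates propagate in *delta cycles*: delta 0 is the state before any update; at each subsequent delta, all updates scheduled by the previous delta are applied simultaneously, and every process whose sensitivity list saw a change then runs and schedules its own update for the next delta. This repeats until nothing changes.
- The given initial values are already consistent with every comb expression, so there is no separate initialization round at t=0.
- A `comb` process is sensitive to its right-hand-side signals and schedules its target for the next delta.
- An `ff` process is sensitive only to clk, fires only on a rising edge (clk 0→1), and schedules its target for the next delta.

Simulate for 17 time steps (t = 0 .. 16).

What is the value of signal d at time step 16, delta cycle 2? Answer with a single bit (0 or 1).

0

t0.Δ0 clk=0 d=0 e=1 b=0 c=0 a=1
t0.Δ1 clk=1 d=0 e=1 b=0 c=0 a=1
t0.Δ2 clk=1 d=0 e=1 b=0 c=0 a=0
t0.Δ3 clk=1 d=1 e=1 b=0 c=0 a=0
t1.Δ0 clk=1 d=1 e=1 b=0 c=0 a=0
t1.Δ1 clk=0 d=1 e=1 b=0 c=0 a=0
t2.Δ0 clk=0 d=1 e=1 b=0 c=0 a=0
t2.Δ1 clk=1 d=1 e=1 b=0 c=0 a=0
t2.Δ2 clk=1 d=1 e=0 b=1 c=1 a=0
t2.Δ3 clk=1 d=0 e=0 b=1 c=1 a=0
t3.Δ0 clk=1 d=0 e=0 b=1 c=1 a=0
t3.Δ1 clk=0 d=0 e=0 b=1 c=1 a=0
t4.Δ0 clk=0 d=0 e=0 b=1 c=1 a=0
t4.Δ1 clk=1 d=0 e=0 b=1 c=1 a=0
t4.Δ2 clk=1 d=0 e=1 b=1 c=1 a=0
t4.Δ3 clk=1 d=1 e=1 b=1 c=1 a=0
t5.Δ0 clk=1 d=1 e=1 b=1 c=1 a=0
t5.Δ1 clk=0 d=1 e=1 b=1 c=1 a=0
t6.Δ0 clk=0 d=1 e=1 b=1 c=1 a=0
t6.Δ1 clk=1 d=1 e=1 b=1 c=1 a=0
t6.Δ2 clk=1 d=1 e=0 b=1 c=0 a=0
t6.Δ3 clk=1 d=0 e=0 b=1 c=0 a=0
t7.Δ0 clk=1 d=0 e=0 b=1 c=0 a=0
t7.Δ1 clk=0 d=0 e=0 b=1 c=0 a=0
t8.Δ0 clk=0 d=0 e=0 b=1 c=0 a=0
t8.Δ1 clk=1 d=0 e=0 b=1 c=0 a=0
t8.Δ2 clk=1 d=0 e=1 b=1 c=0 a=0
t8.Δ3 clk=1 d=1 e=1 b=1 c=0 a=0
t9.Δ0 clk=1 d=1 e=1 b=1 c=0 a=0
t9.Δ1 clk=0 d=1 e=1 b=1 c=0 a=0
t10.Δ0 clk=0 d=1 e=1 b=1 c=0 a=0
t10.Δ1 clk=1 d=1 e=1 b=1 c=0 a=0
t10.Δ2 clk=1 d=1 e=0 b=1 c=1 a=0
t10.Δ3 clk=1 d=0 e=0 b=1 c=1 a=0
t11.Δ0 clk=1 d=0 e=0 b=1 c=1 a=0
t11.Δ1 clk=0 d=0 e=0 b=1 c=1 a=0
t12.Δ0 clk=0 d=0 e=0 b=1 c=1 a=0
t12.Δ1 clk=1 d=0 e=0 b=1 c=1 a=0
t12.Δ2 clk=1 d=0 e=1 b=1 c=1 a=0
t12.Δ3 clk=1 d=1 e=1 b=1 c=1 a=0
t13.Δ0 clk=1 d=1 e=1 b=1 c=1 a=0
t13.Δ1 clk=0 d=1 e=1 b=1 c=1 a=0
t14.Δ0 clk=0 d=1 e=1 b=1 c=1 a=0
t14.Δ1 clk=1 d=1 e=1 b=1 c=1 a=0
t14.Δ2 clk=1 d=1 e=0 b=1 c=0 a=0
t14.Δ3 clk=1 d=0 e=0 b=1 c=0 a=0
t15.Δ0 clk=1 d=0 e=0 b=1 c=0 a=0
t15.Δ1 clk=0 d=0 e=0 b=1 c=0 a=0
t16.Δ0 clk=0 d=0 e=0 b=1 c=0 a=0
t16.Δ1 clk=1 d=0 e=0 b=1 c=0 a=0
t16.Δ2 clk=1 d=0 e=1 b=1 c=0 a=0
t16.Δ3 clk=1 d=1 e=1 b=1 c=0 a=0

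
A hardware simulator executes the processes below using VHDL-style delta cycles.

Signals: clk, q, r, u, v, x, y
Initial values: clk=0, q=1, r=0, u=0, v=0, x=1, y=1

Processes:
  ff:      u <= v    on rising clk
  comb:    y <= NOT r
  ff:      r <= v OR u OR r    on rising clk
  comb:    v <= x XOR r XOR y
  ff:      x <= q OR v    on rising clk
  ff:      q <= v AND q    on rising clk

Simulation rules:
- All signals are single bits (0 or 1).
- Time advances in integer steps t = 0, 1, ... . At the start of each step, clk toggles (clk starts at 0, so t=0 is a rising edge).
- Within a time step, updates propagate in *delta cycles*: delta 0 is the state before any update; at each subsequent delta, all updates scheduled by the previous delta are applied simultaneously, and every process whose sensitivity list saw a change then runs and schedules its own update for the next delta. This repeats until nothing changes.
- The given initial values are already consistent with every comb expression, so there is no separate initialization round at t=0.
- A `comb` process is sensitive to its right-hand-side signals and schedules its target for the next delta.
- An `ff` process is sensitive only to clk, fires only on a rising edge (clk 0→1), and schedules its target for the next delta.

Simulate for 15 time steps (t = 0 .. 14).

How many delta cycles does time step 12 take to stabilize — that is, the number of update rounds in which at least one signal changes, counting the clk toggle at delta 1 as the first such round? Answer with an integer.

t0.Δ0 q=1 v=0 r=0 x=1 y=1 u=0 clk=0
t0.Δ1 q=1 v=0 r=0 x=1 y=1 u=0 clk=1
t0.Δ2 q=0 v=0 r=0 x=1 y=1 u=0 clk=1
t1.Δ0 q=0 v=0 r=0 x=1 y=1 u=0 clk=1
t1.Δ1 q=0 v=0 r=0 x=1 y=1 u=0 clk=0
t2.Δ0 q=0 v=0 r=0 x=1 y=1 u=0 clk=0
t2.Δ1 q=0 v=0 r=0 x=1 y=1 u=0 clk=1
t2.Δ2 q=0 v=0 r=0 x=0 y=1 u=0 clk=1
t2.Δ3 q=0 v=1 r=0 x=0 y=1 u=0 clk=1
t3.Δ0 q=0 v=1 r=0 x=0 y=1 u=0 clk=1
t3.Δ1 q=0 v=1 r=0 x=0 y=1 u=0 clk=0
t4.Δ0 q=0 v=1 r=0 x=0 y=1 u=0 clk=0
t4.Δ1 q=0 v=1 r=0 x=0 y=1 u=0 clk=1
t4.Δ2 q=0 v=1 r=1 x=1 y=1 u=1 clk=1
t4.Δ3 q=0 v=1 r=1 x=1 y=0 u=1 clk=1
t4.Δ4 q=0 v=0 r=1 x=1 y=0 u=1 clk=1
t5.Δ0 q=0 v=0 r=1 x=1 y=0 u=1 clk=1
t5.Δ1 q=0 v=0 r=1 x=1 y=0 u=1 clk=0
t6.Δ0 q=0 v=0 r=1 x=1 y=0 u=1 clk=0
t6.Δ1 q=0 v=0 r=1 x=1 y=0 u=1 clk=1
t6.Δ2 q=0 v=0 r=1 x=0 y=0 u=0 clk=1
t6.Δ3 q=0 v=1 r=1 x=0 y=0 u=0 clk=1
t7.Δ0 q=0 v=1 r=1 x=0 y=0 u=0 clk=1
t7.Δ1 q=0 v=1 r=1 x=0 y=0 u=0 clk=0
t8.Δ0 q=0 v=1 r=1 x=0 y=0 u=0 clk=0
t8.Δ1 q=0 v=1 r=1 x=0 y=0 u=0 clk=1
t8.Δ2 q=0 v=1 r=1 x=1 y=0 u=1 clk=1
t8.Δ3 q=0 v=0 r=1 x=1 y=0 u=1 clk=1
t9.Δ0 q=0 v=0 r=1 x=1 y=0 u=1 clk=1
t9.Δ1 q=0 v=0 r=1 x=1 y=0 u=1 clk=0
t10.Δ0 q=0 v=0 r=1 x=1 y=0 u=1 clk=0
t10.Δ1 q=0 v=0 r=1 x=1 y=0 u=1 clk=1
t10.Δ2 q=0 v=0 r=1 x=0 y=0 u=0 clk=1
t10.Δ3 q=0 v=1 r=1 x=0 y=0 u=0 clk=1
t11.Δ0 q=0 v=1 r=1 x=0 y=0 u=0 clk=1
t11.Δ1 q=0 v=1 r=1 x=0 y=0 u=0 clk=0
t12.Δ0 q=0 v=1 r=1 x=0 y=0 u=0 clk=0
t12.Δ1 q=0 v=1 r=1 x=0 y=0 u=0 clk=1
t12.Δ2 q=0 v=1 r=1 x=1 y=0 u=1 clk=1
t12.Δ3 q=0 v=0 r=1 x=1 y=0 u=1 clk=1
t13.Δ0 q=0 v=0 r=1 x=1 y=0 u=1 clk=1
t13.Δ1 q=0 v=0 r=1 x=1 y=0 u=1 clk=0
t14.Δ0 q=0 v=0 r=1 x=1 y=0 u=1 clk=0
t14.Δ1 q=0 v=0 r=1 x=1 y=0 u=1 clk=1
t14.Δ2 q=0 v=0 r=1 x=0 y=0 u=0 clk=1
t14.Δ3 q=0 v=1 r=1 x=0 y=0 u=0 clk=1

3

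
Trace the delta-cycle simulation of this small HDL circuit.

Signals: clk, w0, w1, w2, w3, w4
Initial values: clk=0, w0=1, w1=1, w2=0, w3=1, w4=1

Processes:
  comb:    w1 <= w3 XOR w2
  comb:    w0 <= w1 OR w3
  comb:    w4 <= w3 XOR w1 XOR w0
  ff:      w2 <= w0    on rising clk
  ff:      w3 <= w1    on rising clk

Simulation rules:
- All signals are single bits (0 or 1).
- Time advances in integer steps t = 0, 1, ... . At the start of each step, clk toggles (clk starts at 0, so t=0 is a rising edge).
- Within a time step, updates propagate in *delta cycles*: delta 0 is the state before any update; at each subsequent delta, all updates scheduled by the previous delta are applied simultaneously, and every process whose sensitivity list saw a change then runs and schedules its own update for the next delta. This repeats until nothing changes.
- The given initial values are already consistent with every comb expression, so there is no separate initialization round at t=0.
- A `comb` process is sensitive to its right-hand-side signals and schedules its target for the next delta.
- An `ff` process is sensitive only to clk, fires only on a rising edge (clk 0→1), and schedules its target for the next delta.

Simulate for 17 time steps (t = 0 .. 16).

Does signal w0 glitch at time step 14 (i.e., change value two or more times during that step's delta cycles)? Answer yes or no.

yes

t0.Δ0 w3=1 w1=1 clk=0 w4=1 w0=1 w2=0
t0.Δ1 w3=1 w1=1 clk=1 w4=1 w0=1 w2=0
t0.Δ2 w3=1 w1=1 clk=1 w4=1 w0=1 w2=1
t0.Δ3 w3=1 w1=0 clk=1 w4=1 w0=1 w2=1
t0.Δ4 w3=1 w1=0 clk=1 w4=0 w0=1 w2=1
t1.Δ0 w3=1 w1=0 clk=1 w4=0 w0=1 w2=1
t1.Δ1 w3=1 w1=0 clk=0 w4=0 w0=1 w2=1
t2.Δ0 w3=1 w1=0 clk=0 w4=0 w0=1 w2=1
t2.Δ1 w3=1 w1=0 clk=1 w4=0 w0=1 w2=1
t2.Δ2 w3=0 w1=0 clk=1 w4=0 w0=1 w2=1
t2.Δ3 w3=0 w1=1 clk=1 w4=1 w0=0 w2=1
t2.Δ4 w3=0 w1=1 clk=1 w4=1 w0=1 w2=1
t2.Δ5 w3=0 w1=1 clk=1 w4=0 w0=1 w2=1
t3.Δ0 w3=0 w1=1 clk=1 w4=0 w0=1 w2=1
t3.Δ1 w3=0 w1=1 clk=0 w4=0 w0=1 w2=1
t4.Δ0 w3=0 w1=1 clk=0 w4=0 w0=1 w2=1
t4.Δ1 w3=0 w1=1 clk=1 w4=0 w0=1 w2=1
t4.Δ2 w3=1 w1=1 clk=1 w4=0 w0=1 w2=1
t4.Δ3 w3=1 w1=0 clk=1 w4=1 w0=1 w2=1
t4.Δ4 w3=1 w1=0 clk=1 w4=0 w0=1 w2=1
t5.Δ0 w3=1 w1=0 clk=1 w4=0 w0=1 w2=1
t5.Δ1 w3=1 w1=0 clk=0 w4=0 w0=1 w2=1
t6.Δ0 w3=1 w1=0 clk=0 w4=0 w0=1 w2=1
t6.Δ1 w3=1 w1=0 clk=1 w4=0 w0=1 w2=1
t6.Δ2 w3=0 w1=0 clk=1 w4=0 w0=1 w2=1
t6.Δ3 w3=0 w1=1 clk=1 w4=1 w0=0 w2=1
t6.Δ4 w3=0 w1=1 clk=1 w4=1 w0=1 w2=1
t6.Δ5 w3=0 w1=1 clk=1 w4=0 w0=1 w2=1
t7.Δ0 w3=0 w1=1 clk=1 w4=0 w0=1 w2=1
t7.Δ1 w3=0 w1=1 clk=0 w4=0 w0=1 w2=1
t8.Δ0 w3=0 w1=1 clk=0 w4=0 w0=1 w2=1
t8.Δ1 w3=0 w1=1 clk=1 w4=0 w0=1 w2=1
t8.Δ2 w3=1 w1=1 clk=1 w4=0 w0=1 w2=1
t8.Δ3 w3=1 w1=0 clk=1 w4=1 w0=1 w2=1
t8.Δ4 w3=1 w1=0 clk=1 w4=0 w0=1 w2=1
t9.Δ0 w3=1 w1=0 clk=1 w4=0 w0=1 w2=1
t9.Δ1 w3=1 w1=0 clk=0 w4=0 w0=1 w2=1
t10.Δ0 w3=1 w1=0 clk=0 w4=0 w0=1 w2=1
t10.Δ1 w3=1 w1=0 clk=1 w4=0 w0=1 w2=1
t10.Δ2 w3=0 w1=0 clk=1 w4=0 w0=1 w2=1
t10.Δ3 w3=0 w1=1 clk=1 w4=1 w0=0 w2=1
t10.Δ4 w3=0 w1=1 clk=1 w4=1 w0=1 w2=1
t10.Δ5 w3=0 w1=1 clk=1 w4=0 w0=1 w2=1
t11.Δ0 w3=0 w1=1 clk=1 w4=0 w0=1 w2=1
t11.Δ1 w3=0 w1=1 clk=0 w4=0 w0=1 w2=1
t12.Δ0 w3=0 w1=1 clk=0 w4=0 w0=1 w2=1
t12.Δ1 w3=0 w1=1 clk=1 w4=0 w0=1 w2=1
t12.Δ2 w3=1 w1=1 clk=1 w4=0 w0=1 w2=1
t12.Δ3 w3=1 w1=0 clk=1 w4=1 w0=1 w2=1
t12.Δ4 w3=1 w1=0 clk=1 w4=0 w0=1 w2=1
t13.Δ0 w3=1 w1=0 clk=1 w4=0 w0=1 w2=1
t13.Δ1 w3=1 w1=0 clk=0 w4=0 w0=1 w2=1
t14.Δ0 w3=1 w1=0 clk=0 w4=0 w0=1 w2=1
t14.Δ1 w3=1 w1=0 clk=1 w4=0 w0=1 w2=1
t14.Δ2 w3=0 w1=0 clk=1 w4=0 w0=1 w2=1
t14.Δ3 w3=0 w1=1 clk=1 w4=1 w0=0 w2=1
t14.Δ4 w3=0 w1=1 clk=1 w4=1 w0=1 w2=1
t14.Δ5 w3=0 w1=1 clk=1 w4=0 w0=1 w2=1
t15.Δ0 w3=0 w1=1 clk=1 w4=0 w0=1 w2=1
t15.Δ1 w3=0 w1=1 clk=0 w4=0 w0=1 w2=1
t16.Δ0 w3=0 w1=1 clk=0 w4=0 w0=1 w2=1
t16.Δ1 w3=0 w1=1 clk=1 w4=0 w0=1 w2=1
t16.Δ2 w3=1 w1=1 clk=1 w4=0 w0=1 w2=1
t16.Δ3 w3=1 w1=0 clk=1 w4=1 w0=1 w2=1
t16.Δ4 w3=1 w1=0 clk=1 w4=0 w0=1 w2=1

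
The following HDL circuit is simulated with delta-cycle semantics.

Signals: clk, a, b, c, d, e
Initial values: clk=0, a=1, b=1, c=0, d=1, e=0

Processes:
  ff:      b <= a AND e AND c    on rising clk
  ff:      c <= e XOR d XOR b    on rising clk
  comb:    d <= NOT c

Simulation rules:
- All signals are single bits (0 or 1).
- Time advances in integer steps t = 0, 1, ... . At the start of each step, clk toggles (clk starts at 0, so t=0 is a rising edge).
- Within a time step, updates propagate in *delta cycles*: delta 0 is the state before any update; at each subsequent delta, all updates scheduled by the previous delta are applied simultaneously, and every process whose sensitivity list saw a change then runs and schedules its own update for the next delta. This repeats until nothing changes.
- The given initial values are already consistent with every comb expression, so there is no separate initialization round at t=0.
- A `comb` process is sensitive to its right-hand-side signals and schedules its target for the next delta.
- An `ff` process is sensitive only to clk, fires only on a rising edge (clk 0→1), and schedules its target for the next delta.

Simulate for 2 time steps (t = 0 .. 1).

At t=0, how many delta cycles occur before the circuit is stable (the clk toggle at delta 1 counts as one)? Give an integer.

t0.Δ0 clk=0 b=1 e=0 a=1 d=1 c=0
t0.Δ1 clk=1 b=1 e=0 a=1 d=1 c=0
t0.Δ2 clk=1 b=0 e=0 a=1 d=1 c=0
t1.Δ0 clk=1 b=0 e=0 a=1 d=1 c=0
t1.Δ1 clk=0 b=0 e=0 a=1 d=1 c=0

2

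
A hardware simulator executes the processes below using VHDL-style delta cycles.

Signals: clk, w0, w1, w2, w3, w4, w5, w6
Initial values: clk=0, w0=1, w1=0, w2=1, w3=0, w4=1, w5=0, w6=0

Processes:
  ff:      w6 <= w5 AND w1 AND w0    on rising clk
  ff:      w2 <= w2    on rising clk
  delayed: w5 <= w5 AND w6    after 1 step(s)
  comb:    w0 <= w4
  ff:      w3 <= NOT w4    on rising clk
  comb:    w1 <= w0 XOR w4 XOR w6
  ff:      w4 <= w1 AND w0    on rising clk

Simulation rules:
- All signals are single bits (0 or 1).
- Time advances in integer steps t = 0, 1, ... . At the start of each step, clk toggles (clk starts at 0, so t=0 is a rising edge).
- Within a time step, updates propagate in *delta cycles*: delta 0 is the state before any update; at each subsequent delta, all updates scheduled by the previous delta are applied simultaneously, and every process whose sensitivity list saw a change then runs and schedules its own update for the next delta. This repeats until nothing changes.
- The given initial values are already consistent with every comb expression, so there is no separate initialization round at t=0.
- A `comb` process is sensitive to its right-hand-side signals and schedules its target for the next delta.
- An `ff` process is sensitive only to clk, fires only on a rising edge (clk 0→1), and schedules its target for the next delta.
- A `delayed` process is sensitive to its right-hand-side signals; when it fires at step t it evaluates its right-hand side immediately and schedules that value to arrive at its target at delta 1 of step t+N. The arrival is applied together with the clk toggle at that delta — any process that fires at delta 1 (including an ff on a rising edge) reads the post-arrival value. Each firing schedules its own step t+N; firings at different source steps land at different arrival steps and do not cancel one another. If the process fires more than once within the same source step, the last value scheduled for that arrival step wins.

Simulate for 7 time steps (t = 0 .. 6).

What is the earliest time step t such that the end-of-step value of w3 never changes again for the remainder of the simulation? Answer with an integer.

2

[bits: w1,w4,w0,w3,clk,w6,w5,w2]
t=0: Δ0=01100001 Δ1=01101001 Δ2=00101001 Δ3=10001001 Δ4=00001001 | 4Δ
t=1: Δ0=00001001 Δ1=00000001 | 1Δ
t=2: Δ0=00000001 Δ1=00001001 Δ2=00011001 | 2Δ
t=3: Δ0=00011001 Δ1=00010001 | 1Δ
t=4: Δ0=00010001 Δ1=00011001 | 1Δ
t=5: Δ0=00011001 Δ1=00010001 | 1Δ
t=6: Δ0=00010001 Δ1=00011001 | 1Δ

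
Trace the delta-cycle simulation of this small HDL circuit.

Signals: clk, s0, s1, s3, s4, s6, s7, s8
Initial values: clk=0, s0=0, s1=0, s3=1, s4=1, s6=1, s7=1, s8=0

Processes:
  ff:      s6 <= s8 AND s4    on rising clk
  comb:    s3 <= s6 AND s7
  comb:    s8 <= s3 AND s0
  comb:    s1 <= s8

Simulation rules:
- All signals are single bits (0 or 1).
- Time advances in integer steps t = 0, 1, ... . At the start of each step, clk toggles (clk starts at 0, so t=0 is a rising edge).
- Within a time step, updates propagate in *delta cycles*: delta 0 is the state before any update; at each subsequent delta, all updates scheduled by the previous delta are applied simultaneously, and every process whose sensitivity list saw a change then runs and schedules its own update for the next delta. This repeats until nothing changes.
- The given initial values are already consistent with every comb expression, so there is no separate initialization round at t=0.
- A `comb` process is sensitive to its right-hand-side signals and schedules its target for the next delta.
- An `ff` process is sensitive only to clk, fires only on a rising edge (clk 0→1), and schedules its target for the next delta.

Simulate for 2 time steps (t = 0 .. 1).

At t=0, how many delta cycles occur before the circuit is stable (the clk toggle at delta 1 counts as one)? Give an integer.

[bits: s7,s6,s8,s4,s3,clk,s0,s1]
t=0: Δ0=11011000 Δ1=11011100 Δ2=10011100 Δ3=10010100 | 3Δ
t=1: Δ0=10010100 Δ1=10010000 | 1Δ

3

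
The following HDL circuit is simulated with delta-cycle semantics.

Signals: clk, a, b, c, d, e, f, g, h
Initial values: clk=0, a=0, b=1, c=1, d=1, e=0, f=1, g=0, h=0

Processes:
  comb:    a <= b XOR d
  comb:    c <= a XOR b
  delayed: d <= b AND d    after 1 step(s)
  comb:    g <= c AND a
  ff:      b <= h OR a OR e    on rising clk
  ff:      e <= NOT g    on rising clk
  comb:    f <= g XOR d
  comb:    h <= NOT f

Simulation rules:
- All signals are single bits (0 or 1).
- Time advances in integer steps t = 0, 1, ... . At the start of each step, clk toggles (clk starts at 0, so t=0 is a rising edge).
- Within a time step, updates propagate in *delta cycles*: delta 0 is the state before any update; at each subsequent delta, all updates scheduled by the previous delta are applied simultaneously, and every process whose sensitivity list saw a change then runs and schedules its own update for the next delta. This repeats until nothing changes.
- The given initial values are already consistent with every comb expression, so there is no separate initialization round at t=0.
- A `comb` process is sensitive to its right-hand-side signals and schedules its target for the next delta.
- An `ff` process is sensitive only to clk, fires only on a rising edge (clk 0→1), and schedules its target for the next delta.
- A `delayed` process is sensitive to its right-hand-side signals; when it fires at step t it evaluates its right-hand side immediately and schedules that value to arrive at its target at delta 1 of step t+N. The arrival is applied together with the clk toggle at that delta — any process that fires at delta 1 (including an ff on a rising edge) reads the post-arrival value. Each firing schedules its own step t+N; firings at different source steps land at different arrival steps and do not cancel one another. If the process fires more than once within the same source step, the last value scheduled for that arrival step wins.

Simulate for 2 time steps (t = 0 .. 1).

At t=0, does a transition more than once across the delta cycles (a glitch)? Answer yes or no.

no

t=0 Δ0: clk=0 b=1 h=0 a=0 g=0 d=1 c=1 e=0 f=1
  Δ1: clk:0→1
  Δ2: b:1→0, e:0→1
  Δ3: a:0→1, c:1→0
  Δ4: c:0→1
  Δ5: g:0→1
  Δ6: f:1→0
  Δ7: h:0→1
  (7Δ to stable)
t=1 Δ0: clk=1 b=0 h=1 a=1 g=1 d=1 c=1 e=1 f=0
  Δ1: clk:1→0, d:1→0
  Δ2: a:1→0, f:0→1
  Δ3: h:1→0, g:1→0, c:1→0
  Δ4: f:1→0
  Δ5: h:0→1
  (5Δ to stable)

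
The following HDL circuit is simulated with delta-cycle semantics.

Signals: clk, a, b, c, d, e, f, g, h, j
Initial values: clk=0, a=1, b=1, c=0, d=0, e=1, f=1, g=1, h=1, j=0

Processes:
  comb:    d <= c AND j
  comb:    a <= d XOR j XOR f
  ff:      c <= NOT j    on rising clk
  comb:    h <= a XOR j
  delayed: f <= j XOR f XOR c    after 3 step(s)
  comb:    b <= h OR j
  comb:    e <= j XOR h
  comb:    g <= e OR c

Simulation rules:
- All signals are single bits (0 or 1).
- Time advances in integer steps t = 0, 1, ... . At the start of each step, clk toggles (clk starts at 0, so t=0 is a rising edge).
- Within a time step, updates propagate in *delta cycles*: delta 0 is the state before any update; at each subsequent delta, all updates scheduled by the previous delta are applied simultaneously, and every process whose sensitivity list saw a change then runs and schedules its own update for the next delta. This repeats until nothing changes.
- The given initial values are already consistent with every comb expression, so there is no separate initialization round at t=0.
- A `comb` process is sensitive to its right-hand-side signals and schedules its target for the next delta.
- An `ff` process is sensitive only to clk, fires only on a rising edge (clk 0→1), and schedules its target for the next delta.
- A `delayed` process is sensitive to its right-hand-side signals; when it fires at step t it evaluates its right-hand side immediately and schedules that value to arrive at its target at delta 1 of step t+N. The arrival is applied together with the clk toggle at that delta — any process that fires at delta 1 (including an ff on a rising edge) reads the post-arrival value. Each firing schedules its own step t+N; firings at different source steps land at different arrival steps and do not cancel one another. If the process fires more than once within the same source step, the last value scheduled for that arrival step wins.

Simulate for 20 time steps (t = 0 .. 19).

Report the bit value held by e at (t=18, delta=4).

1

t0.Δ0 d=0 c=0 clk=0 h=1 j=0 g=1 b=1 e=1 a=1 f=1
t0.Δ1 d=0 c=0 clk=1 h=1 j=0 g=1 b=1 e=1 a=1 f=1
t0.Δ2 d=0 c=1 clk=1 h=1 j=0 g=1 b=1 e=1 a=1 f=1
t1.Δ0 d=0 c=1 clk=1 h=1 j=0 g=1 b=1 e=1 a=1 f=1
t1.Δ1 d=0 c=1 clk=0 h=1 j=0 g=1 b=1 e=1 a=1 f=1
t2.Δ0 d=0 c=1 clk=0 h=1 j=0 g=1 b=1 e=1 a=1 f=1
t2.Δ1 d=0 c=1 clk=1 h=1 j=0 g=1 b=1 e=1 a=1 f=1
t3.Δ0 d=0 c=1 clk=1 h=1 j=0 g=1 b=1 e=1 a=1 f=1
t3.Δ1 d=0 c=1 clk=0 h=1 j=0 g=1 b=1 e=1 a=1 f=0
t3.Δ2 d=0 c=1 clk=0 h=1 j=0 g=1 b=1 e=1 a=0 f=0
t3.Δ3 d=0 c=1 clk=0 h=0 j=0 g=1 b=1 e=1 a=0 f=0
t3.Δ4 d=0 c=1 clk=0 h=0 j=0 g=1 b=0 e=0 a=0 f=0
t4.Δ0 d=0 c=1 clk=0 h=0 j=0 g=1 b=0 e=0 a=0 f=0
t4.Δ1 d=0 c=1 clk=1 h=0 j=0 g=1 b=0 e=0 a=0 f=0
t5.Δ0 d=0 c=1 clk=1 h=0 j=0 g=1 b=0 e=0 a=0 f=0
t5.Δ1 d=0 c=1 clk=0 h=0 j=0 g=1 b=0 e=0 a=0 f=0
t6.Δ0 d=0 c=1 clk=0 h=0 j=0 g=1 b=0 e=0 a=0 f=0
t6.Δ1 d=0 c=1 clk=1 h=0 j=0 g=1 b=0 e=0 a=0 f=1
t6.Δ2 d=0 c=1 clk=1 h=0 j=0 g=1 b=0 e=0 a=1 f=1
t6.Δ3 d=0 c=1 clk=1 h=1 j=0 g=1 b=0 e=0 a=1 f=1
t6.Δ4 d=0 c=1 clk=1 h=1 j=0 g=1 b=1 e=1 a=1 f=1
t7.Δ0 d=0 c=1 clk=1 h=1 j=0 g=1 b=1 e=1 a=1 f=1
t7.Δ1 d=0 c=1 clk=0 h=1 j=0 g=1 b=1 e=1 a=1 f=1
t8.Δ0 d=0 c=1 clk=0 h=1 j=0 g=1 b=1 e=1 a=1 f=1
t8.Δ1 d=0 c=1 clk=1 h=1 j=0 g=1 b=1 e=1 a=1 f=1
t9.Δ0 d=0 c=1 clk=1 h=1 j=0 g=1 b=1 e=1 a=1 f=1
t9.Δ1 d=0 c=1 clk=0 h=1 j=0 g=1 b=1 e=1 a=1 f=0
t9.Δ2 d=0 c=1 clk=0 h=1 j=0 g=1 b=1 e=1 a=0 f=0
t9.Δ3 d=0 c=1 clk=0 h=0 j=0 g=1 b=1 e=1 a=0 f=0
t9.Δ4 d=0 c=1 clk=0 h=0 j=0 g=1 b=0 e=0 a=0 f=0
t10.Δ0 d=0 c=1 clk=0 h=0 j=0 g=1 b=0 e=0 a=0 f=0
t10.Δ1 d=0 c=1 clk=1 h=0 j=0 g=1 b=0 e=0 a=0 f=0
t11.Δ0 d=0 c=1 clk=1 h=0 j=0 g=1 b=0 e=0 a=0 f=0
t11.Δ1 d=0 c=1 clk=0 h=0 j=0 g=1 b=0 e=0 a=0 f=0
t12.Δ0 d=0 c=1 clk=0 h=0 j=0 g=1 b=0 e=0 a=0 f=0
t12.Δ1 d=0 c=1 clk=1 h=0 j=0 g=1 b=0 e=0 a=0 f=1
t12.Δ2 d=0 c=1 clk=1 h=0 j=0 g=1 b=0 e=0 a=1 f=1
t12.Δ3 d=0 c=1 clk=1 h=1 j=0 g=1 b=0 e=0 a=1 f=1
t12.Δ4 d=0 c=1 clk=1 h=1 j=0 g=1 b=1 e=1 a=1 f=1
t13.Δ0 d=0 c=1 clk=1 h=1 j=0 g=1 b=1 e=1 a=1 f=1
t13.Δ1 d=0 c=1 clk=0 h=1 j=0 g=1 b=1 e=1 a=1 f=1
t14.Δ0 d=0 c=1 clk=0 h=1 j=0 g=1 b=1 e=1 a=1 f=1
t14.Δ1 d=0 c=1 clk=1 h=1 j=0 g=1 b=1 e=1 a=1 f=1
t15.Δ0 d=0 c=1 clk=1 h=1 j=0 g=1 b=1 e=1 a=1 f=1
t15.Δ1 d=0 c=1 clk=0 h=1 j=0 g=1 b=1 e=1 a=1 f=0
t15.Δ2 d=0 c=1 clk=0 h=1 j=0 g=1 b=1 e=1 a=0 f=0
t15.Δ3 d=0 c=1 clk=0 h=0 j=0 g=1 b=1 e=1 a=0 f=0
t15.Δ4 d=0 c=1 clk=0 h=0 j=0 g=1 b=0 e=0 a=0 f=0
t16.Δ0 d=0 c=1 clk=0 h=0 j=0 g=1 b=0 e=0 a=0 f=0
t16.Δ1 d=0 c=1 clk=1 h=0 j=0 g=1 b=0 e=0 a=0 f=0
t17.Δ0 d=0 c=1 clk=1 h=0 j=0 g=1 b=0 e=0 a=0 f=0
t17.Δ1 d=0 c=1 clk=0 h=0 j=0 g=1 b=0 e=0 a=0 f=0
t18.Δ0 d=0 c=1 clk=0 h=0 j=0 g=1 b=0 e=0 a=0 f=0
t18.Δ1 d=0 c=1 clk=1 h=0 j=0 g=1 b=0 e=0 a=0 f=1
t18.Δ2 d=0 c=1 clk=1 h=0 j=0 g=1 b=0 e=0 a=1 f=1
t18.Δ3 d=0 c=1 clk=1 h=1 j=0 g=1 b=0 e=0 a=1 f=1
t18.Δ4 d=0 c=1 clk=1 h=1 j=0 g=1 b=1 e=1 a=1 f=1
t19.Δ0 d=0 c=1 clk=1 h=1 j=0 g=1 b=1 e=1 a=1 f=1
t19.Δ1 d=0 c=1 clk=0 h=1 j=0 g=1 b=1 e=1 a=1 f=1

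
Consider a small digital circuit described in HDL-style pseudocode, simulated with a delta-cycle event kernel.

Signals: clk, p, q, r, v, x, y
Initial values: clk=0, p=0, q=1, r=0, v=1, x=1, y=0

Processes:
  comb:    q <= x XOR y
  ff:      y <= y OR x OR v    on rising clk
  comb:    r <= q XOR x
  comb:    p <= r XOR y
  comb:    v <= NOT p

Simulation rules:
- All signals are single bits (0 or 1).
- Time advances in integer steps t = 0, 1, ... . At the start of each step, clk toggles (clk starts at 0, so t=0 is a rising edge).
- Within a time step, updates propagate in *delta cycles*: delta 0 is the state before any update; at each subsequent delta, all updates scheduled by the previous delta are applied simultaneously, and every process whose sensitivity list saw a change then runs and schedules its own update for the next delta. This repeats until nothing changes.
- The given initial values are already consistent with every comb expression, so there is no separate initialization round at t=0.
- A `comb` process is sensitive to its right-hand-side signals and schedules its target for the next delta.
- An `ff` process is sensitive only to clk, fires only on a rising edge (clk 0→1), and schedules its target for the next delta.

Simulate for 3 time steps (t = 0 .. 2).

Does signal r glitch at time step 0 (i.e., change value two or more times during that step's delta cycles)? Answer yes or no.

t0.Δ0 clk=0 y=0 x=1 p=0 v=1 r=0 q=1
t0.Δ1 clk=1 y=0 x=1 p=0 v=1 r=0 q=1
t0.Δ2 clk=1 y=1 x=1 p=0 v=1 r=0 q=1
t0.Δ3 clk=1 y=1 x=1 p=1 v=1 r=0 q=0
t0.Δ4 clk=1 y=1 x=1 p=1 v=0 r=1 q=0
t0.Δ5 clk=1 y=1 x=1 p=0 v=0 r=1 q=0
t0.Δ6 clk=1 y=1 x=1 p=0 v=1 r=1 q=0
t1.Δ0 clk=1 y=1 x=1 p=0 v=1 r=1 q=0
t1.Δ1 clk=0 y=1 x=1 p=0 v=1 r=1 q=0
t2.Δ0 clk=0 y=1 x=1 p=0 v=1 r=1 q=0
t2.Δ1 clk=1 y=1 x=1 p=0 v=1 r=1 q=0

no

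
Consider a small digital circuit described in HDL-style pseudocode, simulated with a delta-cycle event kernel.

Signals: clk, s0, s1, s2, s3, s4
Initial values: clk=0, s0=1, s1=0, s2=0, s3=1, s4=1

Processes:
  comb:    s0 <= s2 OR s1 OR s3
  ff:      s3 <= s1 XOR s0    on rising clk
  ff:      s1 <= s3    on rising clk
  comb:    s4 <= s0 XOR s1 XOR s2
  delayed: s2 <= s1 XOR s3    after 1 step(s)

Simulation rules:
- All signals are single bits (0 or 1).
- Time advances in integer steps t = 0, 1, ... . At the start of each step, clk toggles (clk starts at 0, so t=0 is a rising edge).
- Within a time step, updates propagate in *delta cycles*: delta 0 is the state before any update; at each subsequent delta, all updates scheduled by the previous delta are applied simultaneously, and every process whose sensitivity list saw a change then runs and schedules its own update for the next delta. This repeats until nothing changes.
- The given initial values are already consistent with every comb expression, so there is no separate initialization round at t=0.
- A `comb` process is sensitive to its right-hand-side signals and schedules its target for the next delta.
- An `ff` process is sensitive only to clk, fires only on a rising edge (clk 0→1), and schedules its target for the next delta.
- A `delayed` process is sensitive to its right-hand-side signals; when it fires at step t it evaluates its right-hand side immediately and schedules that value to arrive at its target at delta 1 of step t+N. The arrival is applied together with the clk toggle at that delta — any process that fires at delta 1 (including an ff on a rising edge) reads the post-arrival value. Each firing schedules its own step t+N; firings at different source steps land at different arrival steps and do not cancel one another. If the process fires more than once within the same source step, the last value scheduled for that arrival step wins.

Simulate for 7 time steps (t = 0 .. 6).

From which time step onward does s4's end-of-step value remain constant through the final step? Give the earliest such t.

4

[bits: s4,clk,s2,s0,s1,s3]
t=0: Δ0=100101 Δ1=110101 Δ2=110111 Δ3=010111 | 3Δ
t=1: Δ0=010111 Δ1=000111 | 1Δ
t=2: Δ0=000111 Δ1=010111 Δ2=010110 | 2Δ
t=3: Δ0=010110 Δ1=001110 Δ2=101110 | 2Δ
t=4: Δ0=101110 Δ1=111110 Δ2=111100 Δ3=011100 | 3Δ
t=5: Δ0=011100 Δ1=000100 Δ2=100000 Δ3=000000 | 3Δ
t=6: Δ0=000000 Δ1=010000 | 1Δ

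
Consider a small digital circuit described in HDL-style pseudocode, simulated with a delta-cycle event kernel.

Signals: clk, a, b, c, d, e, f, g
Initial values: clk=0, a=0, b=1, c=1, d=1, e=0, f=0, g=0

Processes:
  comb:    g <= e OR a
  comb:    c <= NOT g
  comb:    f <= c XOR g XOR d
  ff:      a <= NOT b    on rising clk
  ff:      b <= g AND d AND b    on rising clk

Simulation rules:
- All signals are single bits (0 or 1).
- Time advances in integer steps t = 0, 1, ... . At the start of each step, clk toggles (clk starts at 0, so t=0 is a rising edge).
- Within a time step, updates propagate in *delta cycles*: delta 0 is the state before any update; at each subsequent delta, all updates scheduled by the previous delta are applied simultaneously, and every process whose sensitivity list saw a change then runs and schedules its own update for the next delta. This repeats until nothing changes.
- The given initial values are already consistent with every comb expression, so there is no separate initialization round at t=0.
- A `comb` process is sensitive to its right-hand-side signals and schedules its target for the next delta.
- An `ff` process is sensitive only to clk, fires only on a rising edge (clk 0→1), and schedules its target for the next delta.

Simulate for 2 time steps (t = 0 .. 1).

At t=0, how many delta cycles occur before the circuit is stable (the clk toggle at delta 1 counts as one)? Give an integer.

2

[bits: g,c,b,d,a,clk,f,e]
t=0: Δ0=01110000 Δ1=01110100 Δ2=01010100 | 2Δ
t=1: Δ0=01010100 Δ1=01010000 | 1Δ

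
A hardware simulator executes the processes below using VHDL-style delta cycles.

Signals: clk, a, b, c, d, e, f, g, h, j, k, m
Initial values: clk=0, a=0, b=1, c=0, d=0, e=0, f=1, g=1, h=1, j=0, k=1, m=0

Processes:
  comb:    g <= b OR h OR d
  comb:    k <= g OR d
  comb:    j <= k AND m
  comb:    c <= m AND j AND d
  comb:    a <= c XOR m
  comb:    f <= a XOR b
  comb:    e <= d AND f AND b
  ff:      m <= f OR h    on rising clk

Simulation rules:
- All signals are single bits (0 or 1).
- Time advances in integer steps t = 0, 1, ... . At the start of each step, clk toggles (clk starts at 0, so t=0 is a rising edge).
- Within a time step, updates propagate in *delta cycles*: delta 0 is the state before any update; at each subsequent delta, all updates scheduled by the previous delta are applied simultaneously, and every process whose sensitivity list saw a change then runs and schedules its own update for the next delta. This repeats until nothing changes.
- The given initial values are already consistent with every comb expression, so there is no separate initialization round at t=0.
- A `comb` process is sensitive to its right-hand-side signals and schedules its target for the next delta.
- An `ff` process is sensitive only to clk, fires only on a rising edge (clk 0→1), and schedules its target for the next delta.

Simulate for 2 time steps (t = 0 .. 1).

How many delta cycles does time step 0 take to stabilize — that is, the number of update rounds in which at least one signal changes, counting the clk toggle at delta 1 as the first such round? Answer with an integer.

4

t0.Δ0 c=0 clk=0 j=0 a=0 f=1 h=1 k=1 d=0 b=1 e=0 g=1 m=0
t0.Δ1 c=0 clk=1 j=0 a=0 f=1 h=1 k=1 d=0 b=1 e=0 g=1 m=0
t0.Δ2 c=0 clk=1 j=0 a=0 f=1 h=1 k=1 d=0 b=1 e=0 g=1 m=1
t0.Δ3 c=0 clk=1 j=1 a=1 f=1 h=1 k=1 d=0 b=1 e=0 g=1 m=1
t0.Δ4 c=0 clk=1 j=1 a=1 f=0 h=1 k=1 d=0 b=1 e=0 g=1 m=1
t1.Δ0 c=0 clk=1 j=1 a=1 f=0 h=1 k=1 d=0 b=1 e=0 g=1 m=1
t1.Δ1 c=0 clk=0 j=1 a=1 f=0 h=1 k=1 d=0 b=1 e=0 g=1 m=1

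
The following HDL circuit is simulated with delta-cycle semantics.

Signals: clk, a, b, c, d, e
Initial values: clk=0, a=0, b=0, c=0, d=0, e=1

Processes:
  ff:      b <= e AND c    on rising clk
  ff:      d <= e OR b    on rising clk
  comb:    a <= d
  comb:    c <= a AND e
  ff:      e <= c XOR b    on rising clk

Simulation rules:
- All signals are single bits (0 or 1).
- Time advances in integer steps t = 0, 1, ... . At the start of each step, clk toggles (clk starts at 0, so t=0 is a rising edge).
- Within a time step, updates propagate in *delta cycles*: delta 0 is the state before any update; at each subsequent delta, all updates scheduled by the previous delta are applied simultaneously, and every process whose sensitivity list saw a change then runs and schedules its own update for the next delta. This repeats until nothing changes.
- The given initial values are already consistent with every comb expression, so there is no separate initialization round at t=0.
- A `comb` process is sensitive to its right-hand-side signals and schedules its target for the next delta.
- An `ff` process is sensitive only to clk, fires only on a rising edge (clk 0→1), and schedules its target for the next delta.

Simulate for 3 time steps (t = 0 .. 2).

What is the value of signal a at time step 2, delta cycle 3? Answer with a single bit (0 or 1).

t=0 Δ0: a=0 e=1 d=0 b=0 clk=0 c=0
  Δ1: clk:0→1
  Δ2: e:1→0, d:0→1
  Δ3: a:0→1
  (3Δ to stable)
t=1 Δ0: a=1 e=0 d=1 b=0 clk=1 c=0
  Δ1: clk:1→0
  (1Δ to stable)
t=2 Δ0: a=1 e=0 d=1 b=0 clk=0 c=0
  Δ1: clk:0→1
  Δ2: d:1→0
  Δ3: a:1→0
  (3Δ to stable)

0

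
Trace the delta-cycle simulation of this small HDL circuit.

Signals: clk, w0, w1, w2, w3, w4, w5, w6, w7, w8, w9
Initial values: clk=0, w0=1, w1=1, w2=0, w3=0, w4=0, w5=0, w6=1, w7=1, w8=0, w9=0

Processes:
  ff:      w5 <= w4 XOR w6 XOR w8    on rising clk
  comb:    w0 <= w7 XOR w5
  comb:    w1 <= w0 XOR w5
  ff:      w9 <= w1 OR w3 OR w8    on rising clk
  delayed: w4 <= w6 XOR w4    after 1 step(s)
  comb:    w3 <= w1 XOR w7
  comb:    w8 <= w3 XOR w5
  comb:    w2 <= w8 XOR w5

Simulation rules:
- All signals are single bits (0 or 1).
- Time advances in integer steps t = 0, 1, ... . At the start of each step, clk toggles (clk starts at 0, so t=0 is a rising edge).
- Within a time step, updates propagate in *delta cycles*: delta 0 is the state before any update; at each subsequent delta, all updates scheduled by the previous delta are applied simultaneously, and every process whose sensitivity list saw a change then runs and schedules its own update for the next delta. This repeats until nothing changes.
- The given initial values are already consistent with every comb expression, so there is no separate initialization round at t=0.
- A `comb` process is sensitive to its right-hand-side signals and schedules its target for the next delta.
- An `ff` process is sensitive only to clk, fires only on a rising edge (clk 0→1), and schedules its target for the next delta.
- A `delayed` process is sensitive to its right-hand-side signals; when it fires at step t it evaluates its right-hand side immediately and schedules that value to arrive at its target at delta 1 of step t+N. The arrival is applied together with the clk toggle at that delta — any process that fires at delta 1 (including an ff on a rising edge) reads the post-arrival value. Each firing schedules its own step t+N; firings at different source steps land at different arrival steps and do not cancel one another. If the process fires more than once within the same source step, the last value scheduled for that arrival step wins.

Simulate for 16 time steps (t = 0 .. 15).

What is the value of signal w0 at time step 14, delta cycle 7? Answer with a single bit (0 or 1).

t=0 Δ0: w9=0 w5=0 w2=0 w1=1 w7=1 w3=0 w4=0 w0=1 w8=0 clk=0 w6=1
  Δ1: clk:0→1
  Δ2: w9:0→1, w5:0→1
  Δ3: w2:0→1, w1:1→0, w0:1→0, w8:0→1
  Δ4: w2:1→0, w1:0→1, w3:0→1
  Δ5: w3:1→0, w8:1→0
  Δ6: w2:0→1, w8:0→1
  Δ7: w2:1→0
  (7Δ to stable)
t=1 Δ0: w9=1 w5=1 w2=0 w1=1 w7=1 w3=0 w4=0 w0=0 w8=1 clk=1 w6=1
  Δ1: clk:1→0
  (1Δ to stable)
t=2 Δ0: w9=1 w5=1 w2=0 w1=1 w7=1 w3=0 w4=0 w0=0 w8=1 clk=0 w6=1
  Δ1: clk:0→1
  Δ2: w5:1→0
  Δ3: w2:0→1, w1:1→0, w0:0→1, w8:1→0
  Δ4: w2:1→0, w1:0→1, w3:0→1
  Δ5: w3:1→0, w8:0→1
  Δ6: w2:0→1, w8:1→0
  Δ7: w2:1→0
  (7Δ to stable)
t=3 Δ0: w9=1 w5=0 w2=0 w1=1 w7=1 w3=0 w4=0 w0=1 w8=0 clk=1 w6=1
  Δ1: clk:1→0
  (1Δ to stable)
t=4 Δ0: w9=1 w5=0 w2=0 w1=1 w7=1 w3=0 w4=0 w0=1 w8=0 clk=0 w6=1
  Δ1: clk:0→1
  Δ2: w5:0→1
  Δ3: w2:0→1, w1:1→0, w0:1→0, w8:0→1
  Δ4: w2:1→0, w1:0→1, w3:0→1
  Δ5: w3:1→0, w8:1→0
  Δ6: w2:0→1, w8:0→1
  Δ7: w2:1→0
  (7Δ to stable)
t=5 Δ0: w9=1 w5=1 w2=0 w1=1 w7=1 w3=0 w4=0 w0=0 w8=1 clk=1 w6=1
  Δ1: clk:1→0
  (1Δ to stable)
t=6 Δ0: w9=1 w5=1 w2=0 w1=1 w7=1 w3=0 w4=0 w0=0 w8=1 clk=0 w6=1
  Δ1: clk:0→1
  Δ2: w5:1→0
  Δ3: w2:0→1, w1:1→0, w0:0→1, w8:1→0
  Δ4: w2:1→0, w1:0→1, w3:0→1
  Δ5: w3:1→0, w8:0→1
  Δ6: w2:0→1, w8:1→0
  Δ7: w2:1→0
  (7Δ to stable)
t=7 Δ0: w9=1 w5=0 w2=0 w1=1 w7=1 w3=0 w4=0 w0=1 w8=0 clk=1 w6=1
  Δ1: clk:1→0
  (1Δ to stable)
t=8 Δ0: w9=1 w5=0 w2=0 w1=1 w7=1 w3=0 w4=0 w0=1 w8=0 clk=0 w6=1
  Δ1: clk:0→1
  Δ2: w5:0→1
  Δ3: w2:0→1, w1:1→0, w0:1→0, w8:0→1
  Δ4: w2:1→0, w1:0→1, w3:0→1
  Δ5: w3:1→0, w8:1→0
  Δ6: w2:0→1, w8:0→1
  Δ7: w2:1→0
  (7Δ to stable)
t=9 Δ0: w9=1 w5=1 w2=0 w1=1 w7=1 w3=0 w4=0 w0=0 w8=1 clk=1 w6=1
  Δ1: clk:1→0
  (1Δ to stable)
t=10 Δ0: w9=1 w5=1 w2=0 w1=1 w7=1 w3=0 w4=0 w0=0 w8=1 clk=0 w6=1
  Δ1: clk:0→1
  Δ2: w5:1→0
  Δ3: w2:0→1, w1:1→0, w0:0→1, w8:1→0
  Δ4: w2:1→0, w1:0→1, w3:0→1
  Δ5: w3:1→0, w8:0→1
  Δ6: w2:0→1, w8:1→0
  Δ7: w2:1→0
  (7Δ to stable)
t=11 Δ0: w9=1 w5=0 w2=0 w1=1 w7=1 w3=0 w4=0 w0=1 w8=0 clk=1 w6=1
  Δ1: clk:1→0
  (1Δ to stable)
t=12 Δ0: w9=1 w5=0 w2=0 w1=1 w7=1 w3=0 w4=0 w0=1 w8=0 clk=0 w6=1
  Δ1: clk:0→1
  Δ2: w5:0→1
  Δ3: w2:0→1, w1:1→0, w0:1→0, w8:0→1
  Δ4: w2:1→0, w1:0→1, w3:0→1
  Δ5: w3:1→0, w8:1→0
  Δ6: w2:0→1, w8:0→1
  Δ7: w2:1→0
  (7Δ to stable)
t=13 Δ0: w9=1 w5=1 w2=0 w1=1 w7=1 w3=0 w4=0 w0=0 w8=1 clk=1 w6=1
  Δ1: clk:1→0
  (1Δ to stable)
t=14 Δ0: w9=1 w5=1 w2=0 w1=1 w7=1 w3=0 w4=0 w0=0 w8=1 clk=0 w6=1
  Δ1: clk:0→1
  Δ2: w5:1→0
  Δ3: w2:0→1, w1:1→0, w0:0→1, w8:1→0
  Δ4: w2:1→0, w1:0→1, w3:0→1
  Δ5: w3:1→0, w8:0→1
  Δ6: w2:0→1, w8:1→0
  Δ7: w2:1→0
  (7Δ to stable)
t=15 Δ0: w9=1 w5=0 w2=0 w1=1 w7=1 w3=0 w4=0 w0=1 w8=0 clk=1 w6=1
  Δ1: clk:1→0
  (1Δ to stable)

1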